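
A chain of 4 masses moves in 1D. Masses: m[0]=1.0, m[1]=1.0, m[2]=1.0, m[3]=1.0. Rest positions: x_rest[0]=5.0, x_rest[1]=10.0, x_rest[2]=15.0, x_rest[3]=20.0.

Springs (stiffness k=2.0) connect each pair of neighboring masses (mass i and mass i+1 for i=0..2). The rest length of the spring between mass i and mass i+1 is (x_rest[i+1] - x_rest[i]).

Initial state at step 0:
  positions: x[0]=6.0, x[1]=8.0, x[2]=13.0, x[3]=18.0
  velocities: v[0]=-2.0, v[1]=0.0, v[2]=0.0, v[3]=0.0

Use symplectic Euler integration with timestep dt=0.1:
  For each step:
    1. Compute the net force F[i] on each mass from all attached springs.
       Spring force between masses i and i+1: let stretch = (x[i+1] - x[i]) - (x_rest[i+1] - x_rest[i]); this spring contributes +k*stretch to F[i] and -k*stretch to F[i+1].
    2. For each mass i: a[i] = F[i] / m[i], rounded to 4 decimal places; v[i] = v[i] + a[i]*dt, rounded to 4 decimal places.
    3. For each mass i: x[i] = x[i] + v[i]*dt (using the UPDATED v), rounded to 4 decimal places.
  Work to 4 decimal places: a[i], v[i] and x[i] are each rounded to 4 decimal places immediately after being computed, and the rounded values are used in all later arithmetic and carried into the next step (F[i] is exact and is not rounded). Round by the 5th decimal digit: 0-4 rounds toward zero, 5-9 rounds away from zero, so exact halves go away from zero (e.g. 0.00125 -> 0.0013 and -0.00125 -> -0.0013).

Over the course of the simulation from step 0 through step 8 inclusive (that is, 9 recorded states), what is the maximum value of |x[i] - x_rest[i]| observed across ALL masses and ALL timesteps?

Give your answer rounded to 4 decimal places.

Answer: 2.0099

Derivation:
Step 0: x=[6.0000 8.0000 13.0000 18.0000] v=[-2.0000 0.0000 0.0000 0.0000]
Step 1: x=[5.7400 8.0600 13.0000 18.0000] v=[-2.6000 0.6000 0.0000 0.0000]
Step 2: x=[5.4264 8.1724 13.0012 18.0000] v=[-3.1360 1.1240 0.0120 0.0000]
Step 3: x=[5.0677 8.3265 13.0058 18.0000] v=[-3.5868 1.5406 0.0460 0.0002]
Step 4: x=[4.6742 8.5090 13.0167 18.0001] v=[-3.9350 1.8247 0.1090 0.0014]
Step 5: x=[4.2574 8.7049 13.0371 18.0006] v=[-4.1680 1.9593 0.2041 0.0047]
Step 6: x=[3.8296 8.8985 13.0701 18.0018] v=[-4.2785 1.9362 0.3304 0.0120]
Step 7: x=[3.4031 9.0742 13.1183 18.0044] v=[-4.2647 1.7567 0.4824 0.0257]
Step 8: x=[2.9901 9.2173 13.1834 18.0093] v=[-4.1305 1.4313 0.6508 0.0485]
Max displacement = 2.0099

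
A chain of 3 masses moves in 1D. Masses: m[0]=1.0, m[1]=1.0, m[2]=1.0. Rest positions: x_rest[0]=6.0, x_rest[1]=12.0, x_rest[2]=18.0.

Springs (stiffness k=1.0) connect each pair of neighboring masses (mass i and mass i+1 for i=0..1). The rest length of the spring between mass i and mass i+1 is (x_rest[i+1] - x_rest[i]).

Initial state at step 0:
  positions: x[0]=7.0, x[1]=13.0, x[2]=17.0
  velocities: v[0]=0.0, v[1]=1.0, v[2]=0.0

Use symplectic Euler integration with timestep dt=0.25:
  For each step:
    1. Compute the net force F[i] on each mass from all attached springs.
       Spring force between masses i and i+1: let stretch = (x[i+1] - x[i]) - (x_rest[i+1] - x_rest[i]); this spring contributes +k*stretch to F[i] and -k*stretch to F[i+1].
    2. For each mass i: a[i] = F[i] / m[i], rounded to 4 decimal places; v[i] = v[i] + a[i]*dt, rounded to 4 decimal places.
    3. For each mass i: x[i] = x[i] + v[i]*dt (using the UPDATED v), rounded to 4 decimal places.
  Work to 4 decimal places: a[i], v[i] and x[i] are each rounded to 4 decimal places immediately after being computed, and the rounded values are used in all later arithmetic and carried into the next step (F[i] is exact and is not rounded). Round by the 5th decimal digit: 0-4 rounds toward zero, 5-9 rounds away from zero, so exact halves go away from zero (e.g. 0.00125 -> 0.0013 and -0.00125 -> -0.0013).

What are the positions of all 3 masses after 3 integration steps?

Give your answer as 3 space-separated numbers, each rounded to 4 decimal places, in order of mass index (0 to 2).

Answer: 7.0225 12.9937 17.7339

Derivation:
Step 0: x=[7.0000 13.0000 17.0000] v=[0.0000 1.0000 0.0000]
Step 1: x=[7.0000 13.1250 17.1250] v=[0.0000 0.5000 0.5000]
Step 2: x=[7.0078 13.1172 17.3750] v=[0.0313 -0.0313 1.0000]
Step 3: x=[7.0225 12.9937 17.7339] v=[0.0587 -0.4942 1.4356]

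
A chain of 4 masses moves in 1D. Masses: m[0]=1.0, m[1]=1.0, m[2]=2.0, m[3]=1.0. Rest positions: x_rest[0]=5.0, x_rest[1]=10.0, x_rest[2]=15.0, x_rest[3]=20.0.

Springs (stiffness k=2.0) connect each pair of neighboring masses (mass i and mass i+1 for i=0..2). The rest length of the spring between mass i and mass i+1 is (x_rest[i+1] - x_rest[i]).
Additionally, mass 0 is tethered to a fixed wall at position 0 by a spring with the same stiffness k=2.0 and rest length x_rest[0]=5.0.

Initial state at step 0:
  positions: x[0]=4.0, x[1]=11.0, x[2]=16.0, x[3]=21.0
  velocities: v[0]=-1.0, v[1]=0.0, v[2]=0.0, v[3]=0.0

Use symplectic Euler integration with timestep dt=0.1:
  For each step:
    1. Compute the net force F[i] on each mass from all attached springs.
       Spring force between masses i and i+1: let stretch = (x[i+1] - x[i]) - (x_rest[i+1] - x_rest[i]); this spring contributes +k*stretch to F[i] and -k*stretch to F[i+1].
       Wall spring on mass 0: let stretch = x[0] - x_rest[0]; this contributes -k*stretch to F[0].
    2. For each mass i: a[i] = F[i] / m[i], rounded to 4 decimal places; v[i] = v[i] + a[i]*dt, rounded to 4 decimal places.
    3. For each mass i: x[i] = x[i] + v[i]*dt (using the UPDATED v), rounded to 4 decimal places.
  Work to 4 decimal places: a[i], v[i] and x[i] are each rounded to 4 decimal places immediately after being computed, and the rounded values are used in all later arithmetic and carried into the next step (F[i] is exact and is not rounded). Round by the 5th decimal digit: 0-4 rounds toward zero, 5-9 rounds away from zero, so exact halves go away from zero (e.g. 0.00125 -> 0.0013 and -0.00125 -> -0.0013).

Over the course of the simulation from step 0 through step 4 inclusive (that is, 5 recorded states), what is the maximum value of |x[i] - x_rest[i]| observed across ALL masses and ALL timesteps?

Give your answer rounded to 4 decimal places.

Step 0: x=[4.0000 11.0000 16.0000 21.0000] v=[-1.0000 0.0000 0.0000 0.0000]
Step 1: x=[3.9600 10.9600 16.0000 21.0000] v=[-0.4000 -0.4000 0.0000 0.0000]
Step 2: x=[3.9808 10.8808 15.9996 21.0000] v=[0.2080 -0.7920 -0.0040 0.0000]
Step 3: x=[4.0600 10.7660 15.9980 21.0000] v=[0.7918 -1.1482 -0.0158 -0.0001]
Step 4: x=[4.1921 10.6217 15.9941 21.0000] v=[1.3210 -1.4430 -0.0388 -0.0005]
Max displacement = 1.0400

Answer: 1.0400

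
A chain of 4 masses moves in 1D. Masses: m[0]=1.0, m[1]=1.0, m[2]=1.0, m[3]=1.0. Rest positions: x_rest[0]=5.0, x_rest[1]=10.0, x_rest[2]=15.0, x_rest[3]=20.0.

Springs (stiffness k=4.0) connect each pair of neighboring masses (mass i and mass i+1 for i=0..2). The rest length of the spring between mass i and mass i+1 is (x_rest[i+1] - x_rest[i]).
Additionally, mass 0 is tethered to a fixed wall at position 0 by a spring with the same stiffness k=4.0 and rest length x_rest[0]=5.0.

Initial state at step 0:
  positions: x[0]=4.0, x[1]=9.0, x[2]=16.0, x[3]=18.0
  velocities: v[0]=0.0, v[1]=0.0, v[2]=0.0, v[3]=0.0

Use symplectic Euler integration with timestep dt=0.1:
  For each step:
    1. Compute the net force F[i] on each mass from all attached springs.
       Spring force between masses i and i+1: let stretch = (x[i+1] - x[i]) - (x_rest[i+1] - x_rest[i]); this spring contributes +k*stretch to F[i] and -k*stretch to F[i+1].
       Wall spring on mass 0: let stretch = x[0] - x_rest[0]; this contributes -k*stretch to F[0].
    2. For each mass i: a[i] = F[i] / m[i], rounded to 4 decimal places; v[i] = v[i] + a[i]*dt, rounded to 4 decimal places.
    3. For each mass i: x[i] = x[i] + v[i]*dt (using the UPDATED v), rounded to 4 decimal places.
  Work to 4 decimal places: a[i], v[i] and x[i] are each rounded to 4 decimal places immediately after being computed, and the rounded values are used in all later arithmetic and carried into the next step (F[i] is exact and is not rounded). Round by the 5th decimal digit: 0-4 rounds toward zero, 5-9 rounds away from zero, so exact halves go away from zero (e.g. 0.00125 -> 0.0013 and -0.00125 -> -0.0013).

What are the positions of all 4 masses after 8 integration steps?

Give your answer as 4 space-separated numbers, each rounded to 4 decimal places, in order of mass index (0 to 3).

Answer: 5.2572 9.9736 12.6515 20.2307

Derivation:
Step 0: x=[4.0000 9.0000 16.0000 18.0000] v=[0.0000 0.0000 0.0000 0.0000]
Step 1: x=[4.0400 9.0800 15.8000 18.1200] v=[0.4000 0.8000 -2.0000 1.2000]
Step 2: x=[4.1200 9.2272 15.4240 18.3472] v=[0.8000 1.4720 -3.7600 2.2720]
Step 3: x=[4.2395 9.4180 14.9171 18.6575] v=[1.1949 1.9078 -5.0694 3.1027]
Step 4: x=[4.3966 9.6216 14.3398 19.0182] v=[1.5705 2.0360 -5.7729 3.6065]
Step 5: x=[4.5868 9.8049 13.7609 19.3917] v=[1.9019 1.8333 -5.7888 3.7351]
Step 6: x=[4.8022 9.9378 13.2490 19.7400] v=[2.1544 1.3285 -5.1189 3.4828]
Step 7: x=[5.0310 9.9977 12.8643 20.0286] v=[2.2878 0.5987 -3.8470 2.8864]
Step 8: x=[5.2572 9.9736 12.6515 20.2307] v=[2.2621 -0.2413 -2.1279 2.0207]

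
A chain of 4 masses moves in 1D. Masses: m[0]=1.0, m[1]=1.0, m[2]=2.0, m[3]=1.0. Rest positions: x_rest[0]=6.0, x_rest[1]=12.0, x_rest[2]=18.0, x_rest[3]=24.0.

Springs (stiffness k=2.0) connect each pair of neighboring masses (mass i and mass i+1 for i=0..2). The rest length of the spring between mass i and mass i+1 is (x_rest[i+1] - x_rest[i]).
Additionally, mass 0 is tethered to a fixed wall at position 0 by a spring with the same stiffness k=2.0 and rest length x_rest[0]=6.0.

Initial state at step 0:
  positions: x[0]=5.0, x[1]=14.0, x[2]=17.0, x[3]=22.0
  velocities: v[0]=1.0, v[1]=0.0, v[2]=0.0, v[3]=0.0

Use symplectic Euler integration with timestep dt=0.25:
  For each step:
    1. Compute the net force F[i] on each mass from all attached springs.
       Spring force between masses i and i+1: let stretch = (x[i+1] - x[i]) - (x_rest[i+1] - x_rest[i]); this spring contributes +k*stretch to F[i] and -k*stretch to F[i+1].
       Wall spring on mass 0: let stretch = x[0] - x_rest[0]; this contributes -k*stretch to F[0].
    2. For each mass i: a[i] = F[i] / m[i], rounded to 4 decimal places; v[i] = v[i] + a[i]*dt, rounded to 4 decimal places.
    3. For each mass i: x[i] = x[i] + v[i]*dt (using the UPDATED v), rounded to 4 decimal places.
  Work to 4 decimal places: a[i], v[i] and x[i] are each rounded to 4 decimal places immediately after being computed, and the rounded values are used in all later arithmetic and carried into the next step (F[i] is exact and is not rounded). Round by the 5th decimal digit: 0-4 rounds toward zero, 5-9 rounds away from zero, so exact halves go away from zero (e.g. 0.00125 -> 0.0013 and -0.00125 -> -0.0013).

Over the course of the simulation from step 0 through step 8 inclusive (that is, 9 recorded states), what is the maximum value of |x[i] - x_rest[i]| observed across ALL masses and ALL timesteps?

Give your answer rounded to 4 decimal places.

Answer: 2.1139

Derivation:
Step 0: x=[5.0000 14.0000 17.0000 22.0000] v=[1.0000 0.0000 0.0000 0.0000]
Step 1: x=[5.7500 13.2500 17.1250 22.1250] v=[3.0000 -3.0000 0.5000 0.5000]
Step 2: x=[6.7188 12.0469 17.3203 22.3750] v=[3.8750 -4.8125 0.7813 1.0000]
Step 3: x=[7.5137 10.8369 17.5020 22.7432] v=[3.1797 -4.8399 0.7266 1.4727]
Step 4: x=[7.7848 10.0447 17.5947 23.2062] v=[1.0845 -3.1690 0.3706 1.8521]
Step 5: x=[7.3653 9.9137 17.5662 23.7178] v=[-1.6780 -0.5240 -0.1140 2.0464]
Step 6: x=[6.3437 10.4207 17.4439 24.2105] v=[-4.0865 2.0281 -0.4892 1.9706]
Step 7: x=[5.0387 11.2960 17.3056 24.6073] v=[-5.2199 3.5012 -0.5534 1.5873]
Step 8: x=[3.8861 12.1404 17.2480 24.8414] v=[-4.6106 3.3774 -0.2304 0.9365]
Max displacement = 2.1139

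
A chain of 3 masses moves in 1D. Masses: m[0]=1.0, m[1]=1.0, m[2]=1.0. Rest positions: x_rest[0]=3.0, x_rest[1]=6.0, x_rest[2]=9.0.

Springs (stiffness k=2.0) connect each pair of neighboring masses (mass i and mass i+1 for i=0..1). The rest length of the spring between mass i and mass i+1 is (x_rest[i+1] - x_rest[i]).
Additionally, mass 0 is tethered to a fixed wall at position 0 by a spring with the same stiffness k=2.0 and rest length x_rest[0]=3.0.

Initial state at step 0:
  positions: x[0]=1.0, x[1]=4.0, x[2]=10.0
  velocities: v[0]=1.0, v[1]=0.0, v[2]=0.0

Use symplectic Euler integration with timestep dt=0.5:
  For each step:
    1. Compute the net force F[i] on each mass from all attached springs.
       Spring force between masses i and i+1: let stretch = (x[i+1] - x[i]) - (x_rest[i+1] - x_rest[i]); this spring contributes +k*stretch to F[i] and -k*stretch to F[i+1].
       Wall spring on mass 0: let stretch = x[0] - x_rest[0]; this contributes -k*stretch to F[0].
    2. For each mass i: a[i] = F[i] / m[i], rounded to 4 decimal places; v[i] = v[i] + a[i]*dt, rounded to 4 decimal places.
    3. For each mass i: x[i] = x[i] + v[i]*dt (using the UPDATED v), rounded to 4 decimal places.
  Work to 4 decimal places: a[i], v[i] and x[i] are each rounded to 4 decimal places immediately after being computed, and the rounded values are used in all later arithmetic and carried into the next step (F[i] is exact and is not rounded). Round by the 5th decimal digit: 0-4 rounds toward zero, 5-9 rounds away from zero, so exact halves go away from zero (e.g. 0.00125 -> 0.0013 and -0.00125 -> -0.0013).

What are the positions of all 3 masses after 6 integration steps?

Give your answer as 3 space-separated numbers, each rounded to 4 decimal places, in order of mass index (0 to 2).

Step 0: x=[1.0000 4.0000 10.0000] v=[1.0000 0.0000 0.0000]
Step 1: x=[2.5000 5.5000 8.5000] v=[3.0000 3.0000 -3.0000]
Step 2: x=[4.2500 7.0000 7.0000] v=[3.5000 3.0000 -3.0000]
Step 3: x=[5.2500 7.1250 7.0000] v=[2.0000 0.2500 0.0000]
Step 4: x=[4.5625 6.2500 8.5625] v=[-1.3750 -1.7500 3.1250]
Step 5: x=[2.4375 5.6875 10.4688] v=[-4.2500 -1.1250 3.8125]
Step 6: x=[0.7188 5.8907 11.4844] v=[-3.4375 0.4063 2.0312]

Answer: 0.7188 5.8907 11.4844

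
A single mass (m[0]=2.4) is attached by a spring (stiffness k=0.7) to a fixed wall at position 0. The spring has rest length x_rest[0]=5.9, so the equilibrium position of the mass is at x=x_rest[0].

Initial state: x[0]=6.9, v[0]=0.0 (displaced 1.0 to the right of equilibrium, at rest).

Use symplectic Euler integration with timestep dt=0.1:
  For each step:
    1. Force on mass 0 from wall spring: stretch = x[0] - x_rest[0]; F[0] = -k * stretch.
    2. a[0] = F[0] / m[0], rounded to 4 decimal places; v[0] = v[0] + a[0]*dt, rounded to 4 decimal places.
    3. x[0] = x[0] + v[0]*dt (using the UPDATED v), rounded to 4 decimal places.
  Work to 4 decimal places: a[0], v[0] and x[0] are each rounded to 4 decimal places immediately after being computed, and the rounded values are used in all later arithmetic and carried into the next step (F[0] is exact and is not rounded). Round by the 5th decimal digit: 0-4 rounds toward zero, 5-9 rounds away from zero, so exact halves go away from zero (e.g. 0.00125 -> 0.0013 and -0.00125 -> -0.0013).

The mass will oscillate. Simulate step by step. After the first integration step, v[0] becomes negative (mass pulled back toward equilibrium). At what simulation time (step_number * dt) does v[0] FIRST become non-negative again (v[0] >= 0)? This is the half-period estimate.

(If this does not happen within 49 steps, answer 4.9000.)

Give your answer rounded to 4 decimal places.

Answer: 4.9000

Derivation:
Step 0: x=[6.9000] v=[0.0000]
Step 1: x=[6.8971] v=[-0.0292]
Step 2: x=[6.8913] v=[-0.0583]
Step 3: x=[6.8826] v=[-0.0872]
Step 4: x=[6.8710] v=[-0.1159]
Step 5: x=[6.8566] v=[-0.1442]
Step 6: x=[6.8394] v=[-0.1721]
Step 7: x=[6.8195] v=[-0.1995]
Step 8: x=[6.7969] v=[-0.2263]
Step 9: x=[6.7717] v=[-0.2525]
Step 10: x=[6.7439] v=[-0.2779]
Step 11: x=[6.7137] v=[-0.3025]
Step 12: x=[6.6811] v=[-0.3262]
Step 13: x=[6.6462] v=[-0.3490]
Step 14: x=[6.6091] v=[-0.3708]
Step 15: x=[6.5700] v=[-0.3915]
Step 16: x=[6.5289] v=[-0.4110]
Step 17: x=[6.4860] v=[-0.4293]
Step 18: x=[6.4414] v=[-0.4464]
Step 19: x=[6.3952] v=[-0.4622]
Step 20: x=[6.3475] v=[-0.4766]
Step 21: x=[6.2985] v=[-0.4897]
Step 22: x=[6.2484] v=[-0.5013]
Step 23: x=[6.1973] v=[-0.5115]
Step 24: x=[6.1453] v=[-0.5202]
Step 25: x=[6.0926] v=[-0.5274]
Step 26: x=[6.0393] v=[-0.5330]
Step 27: x=[5.9856] v=[-0.5371]
Step 28: x=[5.9316] v=[-0.5396]
Step 29: x=[5.8776] v=[-0.5405]
Step 30: x=[5.8236] v=[-0.5399]
Step 31: x=[5.7698] v=[-0.5377]
Step 32: x=[5.7164] v=[-0.5339]
Step 33: x=[5.6636] v=[-0.5285]
Step 34: x=[5.6114] v=[-0.5216]
Step 35: x=[5.5601] v=[-0.5132]
Step 36: x=[5.5098] v=[-0.5033]
Step 37: x=[5.4606] v=[-0.4919]
Step 38: x=[5.4127] v=[-0.4791]
Step 39: x=[5.3662] v=[-0.4649]
Step 40: x=[5.3213] v=[-0.4493]
Step 41: x=[5.2781] v=[-0.4324]
Step 42: x=[5.2367] v=[-0.4143]
Step 43: x=[5.1972] v=[-0.3950]
Step 44: x=[5.1598] v=[-0.3745]
Step 45: x=[5.1245] v=[-0.3529]
Step 46: x=[5.0915] v=[-0.3303]
Step 47: x=[5.0608] v=[-0.3067]
Step 48: x=[5.0326] v=[-0.2822]
Step 49: x=[5.0069] v=[-0.2569]
v[0] did not become non-negative within 49 steps; using fallback time=4.9000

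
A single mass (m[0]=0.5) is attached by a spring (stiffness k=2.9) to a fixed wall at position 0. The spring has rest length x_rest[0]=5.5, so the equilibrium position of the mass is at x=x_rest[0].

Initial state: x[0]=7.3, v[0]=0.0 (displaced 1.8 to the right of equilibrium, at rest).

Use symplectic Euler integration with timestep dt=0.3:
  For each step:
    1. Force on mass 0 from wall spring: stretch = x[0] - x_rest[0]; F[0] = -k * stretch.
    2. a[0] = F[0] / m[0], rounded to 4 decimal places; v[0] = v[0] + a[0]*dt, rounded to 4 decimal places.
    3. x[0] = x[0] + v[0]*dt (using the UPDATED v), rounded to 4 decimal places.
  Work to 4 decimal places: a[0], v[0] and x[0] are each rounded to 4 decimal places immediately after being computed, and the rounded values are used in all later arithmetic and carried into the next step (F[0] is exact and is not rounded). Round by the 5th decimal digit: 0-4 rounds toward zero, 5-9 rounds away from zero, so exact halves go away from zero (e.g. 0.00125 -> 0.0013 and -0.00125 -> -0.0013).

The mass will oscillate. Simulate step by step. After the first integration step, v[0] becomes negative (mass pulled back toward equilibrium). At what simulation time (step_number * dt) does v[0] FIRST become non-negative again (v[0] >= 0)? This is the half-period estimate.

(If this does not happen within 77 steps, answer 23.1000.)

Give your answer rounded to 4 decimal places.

Step 0: x=[7.3000] v=[0.0000]
Step 1: x=[6.3604] v=[-3.1320]
Step 2: x=[4.9717] v=[-4.6291]
Step 3: x=[3.8587] v=[-3.7099]
Step 4: x=[3.6025] v=[-0.8541]
Step 5: x=[4.3368] v=[2.4476]
First v>=0 after going negative at step 5, time=1.5000

Answer: 1.5000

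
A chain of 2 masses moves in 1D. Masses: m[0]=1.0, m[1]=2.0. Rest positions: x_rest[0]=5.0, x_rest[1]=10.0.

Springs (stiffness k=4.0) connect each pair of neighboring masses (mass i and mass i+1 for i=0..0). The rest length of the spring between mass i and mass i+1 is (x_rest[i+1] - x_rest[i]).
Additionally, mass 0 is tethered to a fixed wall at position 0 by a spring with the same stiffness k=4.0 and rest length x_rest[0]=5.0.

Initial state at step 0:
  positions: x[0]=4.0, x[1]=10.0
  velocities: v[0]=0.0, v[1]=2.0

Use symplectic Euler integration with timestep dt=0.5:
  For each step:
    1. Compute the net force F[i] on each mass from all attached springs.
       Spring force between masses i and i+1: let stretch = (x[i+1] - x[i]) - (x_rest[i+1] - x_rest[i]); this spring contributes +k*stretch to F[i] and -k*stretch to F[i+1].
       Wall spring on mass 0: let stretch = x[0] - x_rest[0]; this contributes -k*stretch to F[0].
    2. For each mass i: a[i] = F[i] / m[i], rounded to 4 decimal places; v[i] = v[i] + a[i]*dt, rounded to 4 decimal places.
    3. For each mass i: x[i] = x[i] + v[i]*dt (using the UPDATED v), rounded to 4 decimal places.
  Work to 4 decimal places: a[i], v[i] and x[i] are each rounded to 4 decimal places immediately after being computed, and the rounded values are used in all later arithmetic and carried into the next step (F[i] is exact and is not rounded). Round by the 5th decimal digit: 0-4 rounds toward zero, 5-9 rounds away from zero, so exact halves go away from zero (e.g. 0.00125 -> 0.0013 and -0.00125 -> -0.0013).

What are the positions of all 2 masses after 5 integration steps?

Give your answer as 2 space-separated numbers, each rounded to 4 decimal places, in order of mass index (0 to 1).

Step 0: x=[4.0000 10.0000] v=[0.0000 2.0000]
Step 1: x=[6.0000 10.5000] v=[4.0000 1.0000]
Step 2: x=[6.5000 11.2500] v=[1.0000 1.5000]
Step 3: x=[5.2500 12.1250] v=[-2.5000 1.7500]
Step 4: x=[5.6250 12.0625] v=[0.7500 -0.1250]
Step 5: x=[6.8125 11.2813] v=[2.3750 -1.5625]

Answer: 6.8125 11.2813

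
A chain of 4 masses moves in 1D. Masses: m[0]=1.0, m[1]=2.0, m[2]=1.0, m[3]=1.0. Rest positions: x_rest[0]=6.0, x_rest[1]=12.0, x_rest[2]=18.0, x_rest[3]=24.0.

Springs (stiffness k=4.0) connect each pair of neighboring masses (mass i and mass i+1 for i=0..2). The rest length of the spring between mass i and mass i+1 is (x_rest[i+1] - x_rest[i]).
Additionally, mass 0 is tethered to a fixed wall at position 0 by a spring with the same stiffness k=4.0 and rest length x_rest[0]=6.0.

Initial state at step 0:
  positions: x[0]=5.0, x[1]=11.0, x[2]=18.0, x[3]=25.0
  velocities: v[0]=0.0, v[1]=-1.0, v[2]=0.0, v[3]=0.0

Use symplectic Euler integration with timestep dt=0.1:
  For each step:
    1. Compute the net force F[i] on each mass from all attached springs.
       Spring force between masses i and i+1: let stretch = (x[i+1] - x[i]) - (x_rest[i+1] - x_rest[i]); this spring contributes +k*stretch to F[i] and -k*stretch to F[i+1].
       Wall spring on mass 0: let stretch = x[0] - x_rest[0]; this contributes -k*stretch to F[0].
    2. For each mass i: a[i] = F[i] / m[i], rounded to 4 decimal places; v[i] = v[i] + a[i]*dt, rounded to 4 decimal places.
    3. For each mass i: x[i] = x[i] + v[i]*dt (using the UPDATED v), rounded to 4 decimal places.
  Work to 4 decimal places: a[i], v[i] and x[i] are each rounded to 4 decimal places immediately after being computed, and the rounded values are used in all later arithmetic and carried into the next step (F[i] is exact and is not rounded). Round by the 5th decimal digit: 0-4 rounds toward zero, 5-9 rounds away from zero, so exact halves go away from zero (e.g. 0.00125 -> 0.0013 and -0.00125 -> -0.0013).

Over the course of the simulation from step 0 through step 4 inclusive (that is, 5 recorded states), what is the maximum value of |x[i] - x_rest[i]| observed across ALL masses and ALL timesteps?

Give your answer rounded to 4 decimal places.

Step 0: x=[5.0000 11.0000 18.0000 25.0000] v=[0.0000 -1.0000 0.0000 0.0000]
Step 1: x=[5.0400 10.9200 18.0000 24.9600] v=[0.4000 -0.8000 0.0000 -0.4000]
Step 2: x=[5.1136 10.8640 17.9952 24.8816] v=[0.7360 -0.5600 -0.0480 -0.7840]
Step 3: x=[5.2127 10.8356 17.9806 24.7677] v=[0.9907 -0.2838 -0.1459 -1.1386]
Step 4: x=[5.3282 10.8377 17.9517 24.6224] v=[1.1548 0.0206 -0.2891 -1.4534]
Max displacement = 1.1644

Answer: 1.1644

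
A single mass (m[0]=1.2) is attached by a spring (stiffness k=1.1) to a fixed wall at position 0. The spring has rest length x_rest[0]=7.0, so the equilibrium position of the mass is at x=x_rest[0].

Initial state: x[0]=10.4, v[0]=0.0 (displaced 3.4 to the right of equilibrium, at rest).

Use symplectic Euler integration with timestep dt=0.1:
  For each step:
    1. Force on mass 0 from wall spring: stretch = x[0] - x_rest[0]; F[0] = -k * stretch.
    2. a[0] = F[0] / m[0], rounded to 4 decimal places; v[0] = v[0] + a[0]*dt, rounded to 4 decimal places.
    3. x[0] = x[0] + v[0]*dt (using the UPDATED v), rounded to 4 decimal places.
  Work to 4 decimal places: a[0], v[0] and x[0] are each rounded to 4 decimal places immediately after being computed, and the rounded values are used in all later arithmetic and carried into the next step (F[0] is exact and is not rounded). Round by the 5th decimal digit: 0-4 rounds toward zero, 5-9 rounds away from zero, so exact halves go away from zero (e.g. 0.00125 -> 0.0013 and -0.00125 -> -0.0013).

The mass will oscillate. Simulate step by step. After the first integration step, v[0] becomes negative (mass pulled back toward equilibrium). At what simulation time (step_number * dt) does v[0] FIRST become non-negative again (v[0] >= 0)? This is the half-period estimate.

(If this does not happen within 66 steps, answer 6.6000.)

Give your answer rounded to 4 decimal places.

Step 0: x=[10.4000] v=[0.0000]
Step 1: x=[10.3688] v=[-0.3117]
Step 2: x=[10.3068] v=[-0.6205]
Step 3: x=[10.2144] v=[-0.9236]
Step 4: x=[10.0926] v=[-1.2183]
Step 5: x=[9.9424] v=[-1.5018]
Step 6: x=[9.7653] v=[-1.7715]
Step 7: x=[9.5628] v=[-2.0250]
Step 8: x=[9.3368] v=[-2.2599]
Step 9: x=[9.0894] v=[-2.4741]
Step 10: x=[8.8228] v=[-2.6656]
Step 11: x=[8.5395] v=[-2.8327]
Step 12: x=[8.2421] v=[-2.9738]
Step 13: x=[7.9333] v=[-3.0877]
Step 14: x=[7.6160] v=[-3.1733]
Step 15: x=[7.2930] v=[-3.2298]
Step 16: x=[6.9673] v=[-3.2567]
Step 17: x=[6.6419] v=[-3.2537]
Step 18: x=[6.3198] v=[-3.2209]
Step 19: x=[6.0039] v=[-3.1586]
Step 20: x=[5.6972] v=[-3.0673]
Step 21: x=[5.4024] v=[-2.9479]
Step 22: x=[5.1223] v=[-2.8015]
Step 23: x=[4.8594] v=[-2.6294]
Step 24: x=[4.6161] v=[-2.4332]
Step 25: x=[4.3946] v=[-2.2147]
Step 26: x=[4.1970] v=[-1.9759]
Step 27: x=[4.0251] v=[-1.7190]
Step 28: x=[3.8805] v=[-1.4463]
Step 29: x=[3.7645] v=[-1.1604]
Step 30: x=[3.6781] v=[-0.8638]
Step 31: x=[3.6222] v=[-0.5593]
Step 32: x=[3.5972] v=[-0.2497]
Step 33: x=[3.6034] v=[0.0622]
First v>=0 after going negative at step 33, time=3.3000

Answer: 3.3000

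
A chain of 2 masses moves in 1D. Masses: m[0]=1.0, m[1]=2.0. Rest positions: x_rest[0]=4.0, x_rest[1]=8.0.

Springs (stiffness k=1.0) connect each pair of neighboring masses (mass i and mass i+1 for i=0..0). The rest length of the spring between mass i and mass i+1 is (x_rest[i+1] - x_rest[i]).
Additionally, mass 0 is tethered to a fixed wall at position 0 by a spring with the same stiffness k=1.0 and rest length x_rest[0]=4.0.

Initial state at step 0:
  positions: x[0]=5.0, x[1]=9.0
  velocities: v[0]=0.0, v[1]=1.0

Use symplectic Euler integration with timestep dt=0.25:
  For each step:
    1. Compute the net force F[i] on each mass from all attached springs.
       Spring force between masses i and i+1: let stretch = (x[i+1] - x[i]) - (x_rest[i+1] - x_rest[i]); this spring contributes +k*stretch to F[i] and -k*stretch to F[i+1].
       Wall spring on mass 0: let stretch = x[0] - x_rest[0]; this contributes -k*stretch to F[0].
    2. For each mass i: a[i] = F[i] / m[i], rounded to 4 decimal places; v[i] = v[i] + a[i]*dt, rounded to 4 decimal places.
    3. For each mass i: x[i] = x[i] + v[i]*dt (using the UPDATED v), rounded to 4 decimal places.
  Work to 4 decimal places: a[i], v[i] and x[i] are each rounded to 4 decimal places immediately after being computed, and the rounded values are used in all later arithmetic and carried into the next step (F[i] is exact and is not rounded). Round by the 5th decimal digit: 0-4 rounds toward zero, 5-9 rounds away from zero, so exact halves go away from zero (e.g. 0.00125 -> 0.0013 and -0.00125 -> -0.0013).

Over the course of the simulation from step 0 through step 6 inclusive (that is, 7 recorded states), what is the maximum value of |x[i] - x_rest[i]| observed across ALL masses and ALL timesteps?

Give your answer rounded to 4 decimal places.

Step 0: x=[5.0000 9.0000] v=[0.0000 1.0000]
Step 1: x=[4.9375 9.2500] v=[-0.2500 1.0000]
Step 2: x=[4.8359 9.4902] v=[-0.4063 0.9609]
Step 3: x=[4.7230 9.7100] v=[-0.4517 0.8791]
Step 4: x=[4.6266 9.8989] v=[-0.3857 0.7557]
Step 5: x=[4.5705 10.0481] v=[-0.2243 0.5967]
Step 6: x=[4.5711 10.1511] v=[0.0025 0.4120]
Max displacement = 2.1511

Answer: 2.1511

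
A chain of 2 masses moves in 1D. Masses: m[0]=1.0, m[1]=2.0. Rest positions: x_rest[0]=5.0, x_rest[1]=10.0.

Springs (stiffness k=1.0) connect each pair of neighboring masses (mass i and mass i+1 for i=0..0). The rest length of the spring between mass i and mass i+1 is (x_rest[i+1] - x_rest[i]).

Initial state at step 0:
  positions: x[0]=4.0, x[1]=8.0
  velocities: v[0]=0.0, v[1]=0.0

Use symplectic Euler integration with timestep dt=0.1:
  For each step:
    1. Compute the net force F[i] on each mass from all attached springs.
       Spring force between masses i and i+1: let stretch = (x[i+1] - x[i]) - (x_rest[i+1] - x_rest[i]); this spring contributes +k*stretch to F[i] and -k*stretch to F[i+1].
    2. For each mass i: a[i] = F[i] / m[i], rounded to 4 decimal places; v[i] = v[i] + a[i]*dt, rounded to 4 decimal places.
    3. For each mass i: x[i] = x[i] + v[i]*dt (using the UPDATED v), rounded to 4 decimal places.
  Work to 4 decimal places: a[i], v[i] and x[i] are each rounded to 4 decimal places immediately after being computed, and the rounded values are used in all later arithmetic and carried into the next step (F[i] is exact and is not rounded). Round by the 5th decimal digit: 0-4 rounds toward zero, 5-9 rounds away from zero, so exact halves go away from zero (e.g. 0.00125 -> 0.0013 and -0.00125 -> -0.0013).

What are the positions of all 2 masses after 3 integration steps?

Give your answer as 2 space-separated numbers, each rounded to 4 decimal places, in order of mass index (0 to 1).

Step 0: x=[4.0000 8.0000] v=[0.0000 0.0000]
Step 1: x=[3.9900 8.0050] v=[-0.1000 0.0500]
Step 2: x=[3.9702 8.0149] v=[-0.1985 0.0993]
Step 3: x=[3.9408 8.0296] v=[-0.2940 0.1471]

Answer: 3.9408 8.0296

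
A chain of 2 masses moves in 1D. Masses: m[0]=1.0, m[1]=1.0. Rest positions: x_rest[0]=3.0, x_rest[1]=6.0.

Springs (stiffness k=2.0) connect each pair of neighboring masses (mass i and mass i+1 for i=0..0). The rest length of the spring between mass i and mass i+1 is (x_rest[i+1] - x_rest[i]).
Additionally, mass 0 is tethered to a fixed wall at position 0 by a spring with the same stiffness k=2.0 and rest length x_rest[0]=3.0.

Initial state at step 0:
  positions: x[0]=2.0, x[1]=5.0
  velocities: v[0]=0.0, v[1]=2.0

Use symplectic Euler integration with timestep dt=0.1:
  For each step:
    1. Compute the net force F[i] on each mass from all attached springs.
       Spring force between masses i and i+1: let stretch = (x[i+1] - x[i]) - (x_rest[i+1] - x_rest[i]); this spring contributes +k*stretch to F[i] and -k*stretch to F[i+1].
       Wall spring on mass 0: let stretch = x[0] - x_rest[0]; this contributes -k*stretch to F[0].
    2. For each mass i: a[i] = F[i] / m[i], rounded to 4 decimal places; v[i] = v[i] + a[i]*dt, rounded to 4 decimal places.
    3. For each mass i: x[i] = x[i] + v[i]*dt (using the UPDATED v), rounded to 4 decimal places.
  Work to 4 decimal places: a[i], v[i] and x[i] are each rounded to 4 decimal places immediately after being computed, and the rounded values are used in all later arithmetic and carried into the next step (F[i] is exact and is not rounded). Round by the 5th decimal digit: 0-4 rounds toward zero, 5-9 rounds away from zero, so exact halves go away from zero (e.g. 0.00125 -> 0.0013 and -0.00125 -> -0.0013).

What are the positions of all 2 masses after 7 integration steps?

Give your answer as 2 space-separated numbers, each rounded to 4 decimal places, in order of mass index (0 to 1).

Step 0: x=[2.0000 5.0000] v=[0.0000 2.0000]
Step 1: x=[2.0200 5.2000] v=[0.2000 2.0000]
Step 2: x=[2.0632 5.3964] v=[0.4320 1.9640]
Step 3: x=[2.1318 5.5861] v=[0.6860 1.8974]
Step 4: x=[2.2269 5.7668] v=[0.9505 1.8065]
Step 5: x=[2.3482 5.9367] v=[1.2131 1.6985]
Step 6: x=[2.4943 6.0948] v=[1.4612 1.5808]
Step 7: x=[2.6625 6.2409] v=[1.6824 1.4607]

Answer: 2.6625 6.2409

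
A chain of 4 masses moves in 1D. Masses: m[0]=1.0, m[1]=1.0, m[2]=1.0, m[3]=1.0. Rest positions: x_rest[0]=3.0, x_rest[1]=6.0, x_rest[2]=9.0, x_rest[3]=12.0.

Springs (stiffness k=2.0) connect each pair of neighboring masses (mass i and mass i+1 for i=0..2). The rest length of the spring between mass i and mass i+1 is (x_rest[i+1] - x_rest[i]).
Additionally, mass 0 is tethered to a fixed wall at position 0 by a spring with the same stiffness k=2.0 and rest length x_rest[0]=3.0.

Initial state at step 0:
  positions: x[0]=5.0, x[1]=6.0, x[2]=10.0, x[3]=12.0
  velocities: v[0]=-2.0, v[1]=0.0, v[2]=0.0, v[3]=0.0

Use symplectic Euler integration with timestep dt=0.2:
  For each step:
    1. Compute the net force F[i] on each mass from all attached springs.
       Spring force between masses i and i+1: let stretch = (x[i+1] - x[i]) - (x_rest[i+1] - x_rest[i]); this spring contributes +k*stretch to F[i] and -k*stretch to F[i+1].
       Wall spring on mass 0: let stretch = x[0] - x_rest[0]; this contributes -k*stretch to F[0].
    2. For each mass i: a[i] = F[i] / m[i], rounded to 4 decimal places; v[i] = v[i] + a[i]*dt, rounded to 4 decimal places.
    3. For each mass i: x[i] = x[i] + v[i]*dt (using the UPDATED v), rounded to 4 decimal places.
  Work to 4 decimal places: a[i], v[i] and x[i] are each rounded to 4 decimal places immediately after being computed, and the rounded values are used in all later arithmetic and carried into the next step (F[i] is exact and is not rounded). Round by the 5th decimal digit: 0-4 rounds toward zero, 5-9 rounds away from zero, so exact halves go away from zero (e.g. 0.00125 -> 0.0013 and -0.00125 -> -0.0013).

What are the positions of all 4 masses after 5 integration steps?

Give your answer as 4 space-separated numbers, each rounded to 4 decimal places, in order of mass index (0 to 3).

Answer: 1.2498 7.0274 8.9446 12.6692

Derivation:
Step 0: x=[5.0000 6.0000 10.0000 12.0000] v=[-2.0000 0.0000 0.0000 0.0000]
Step 1: x=[4.2800 6.2400 9.8400 12.0800] v=[-3.6000 1.2000 -0.8000 0.4000]
Step 2: x=[3.3744 6.6112 9.5712 12.2208] v=[-4.5280 1.8560 -1.3440 0.7040]
Step 3: x=[2.4578 6.9603 9.2776 12.3896] v=[-4.5830 1.7453 -1.4682 0.8442]
Step 4: x=[1.7048 7.1345 9.0475 12.5495] v=[-3.7651 0.8712 -1.1503 0.7994]
Step 5: x=[1.2498 7.0274 8.9446 12.6692] v=[-2.2751 -0.5355 -0.5147 0.5986]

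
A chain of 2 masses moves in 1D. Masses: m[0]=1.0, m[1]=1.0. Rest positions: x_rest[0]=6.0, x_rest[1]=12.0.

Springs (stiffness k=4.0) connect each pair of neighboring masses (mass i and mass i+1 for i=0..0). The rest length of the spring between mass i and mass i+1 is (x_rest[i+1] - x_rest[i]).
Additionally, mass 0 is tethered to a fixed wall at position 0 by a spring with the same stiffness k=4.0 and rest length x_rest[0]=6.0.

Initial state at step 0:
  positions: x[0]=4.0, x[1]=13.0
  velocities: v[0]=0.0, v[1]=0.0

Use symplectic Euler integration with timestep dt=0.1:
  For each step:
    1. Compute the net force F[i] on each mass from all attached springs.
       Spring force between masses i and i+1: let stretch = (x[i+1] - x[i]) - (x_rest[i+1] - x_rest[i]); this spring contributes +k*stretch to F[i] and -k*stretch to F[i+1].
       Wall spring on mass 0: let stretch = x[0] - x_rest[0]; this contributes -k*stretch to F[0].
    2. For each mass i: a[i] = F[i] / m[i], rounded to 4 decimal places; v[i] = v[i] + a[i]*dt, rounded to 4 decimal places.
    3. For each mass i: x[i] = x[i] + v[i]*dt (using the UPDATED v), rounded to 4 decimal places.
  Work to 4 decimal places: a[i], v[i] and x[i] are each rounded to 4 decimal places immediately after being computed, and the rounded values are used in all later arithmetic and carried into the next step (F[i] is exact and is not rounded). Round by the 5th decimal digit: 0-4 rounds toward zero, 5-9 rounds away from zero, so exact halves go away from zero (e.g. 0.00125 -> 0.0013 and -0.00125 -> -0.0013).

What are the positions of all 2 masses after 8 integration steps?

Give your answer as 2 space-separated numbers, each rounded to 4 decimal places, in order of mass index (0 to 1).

Answer: 7.7311 10.8128

Derivation:
Step 0: x=[4.0000 13.0000] v=[0.0000 0.0000]
Step 1: x=[4.2000 12.8800] v=[2.0000 -1.2000]
Step 2: x=[4.5792 12.6528] v=[3.7920 -2.2720]
Step 3: x=[5.0982 12.3427] v=[5.1898 -3.1014]
Step 4: x=[5.7030 11.9828] v=[6.0483 -3.5992]
Step 5: x=[6.3309 11.6117] v=[6.2790 -3.7111]
Step 6: x=[6.9168 11.2694] v=[5.8590 -3.4234]
Step 7: x=[7.4001 10.9930] v=[4.8333 -2.7644]
Step 8: x=[7.7311 10.8128] v=[3.3104 -1.8016]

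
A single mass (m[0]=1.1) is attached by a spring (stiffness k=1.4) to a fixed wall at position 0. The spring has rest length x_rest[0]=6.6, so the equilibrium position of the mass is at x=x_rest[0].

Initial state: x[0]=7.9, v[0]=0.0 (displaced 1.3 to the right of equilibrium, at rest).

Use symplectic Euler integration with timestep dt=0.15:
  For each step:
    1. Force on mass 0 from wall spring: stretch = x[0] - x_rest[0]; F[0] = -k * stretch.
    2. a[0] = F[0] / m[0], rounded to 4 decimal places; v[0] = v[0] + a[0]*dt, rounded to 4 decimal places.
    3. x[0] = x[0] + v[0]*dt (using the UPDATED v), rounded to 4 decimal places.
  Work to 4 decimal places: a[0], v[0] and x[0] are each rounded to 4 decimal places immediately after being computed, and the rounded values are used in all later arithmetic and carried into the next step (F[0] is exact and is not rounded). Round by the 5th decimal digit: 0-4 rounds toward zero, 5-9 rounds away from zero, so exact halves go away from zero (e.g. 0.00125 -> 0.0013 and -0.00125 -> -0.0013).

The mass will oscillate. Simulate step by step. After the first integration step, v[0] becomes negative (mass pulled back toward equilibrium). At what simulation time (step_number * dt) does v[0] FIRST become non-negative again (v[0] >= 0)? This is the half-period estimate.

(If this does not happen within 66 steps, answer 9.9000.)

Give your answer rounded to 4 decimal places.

Step 0: x=[7.9000] v=[0.0000]
Step 1: x=[7.8628] v=[-0.2482]
Step 2: x=[7.7894] v=[-0.4893]
Step 3: x=[7.6819] v=[-0.7164]
Step 4: x=[7.5435] v=[-0.9230]
Step 5: x=[7.3780] v=[-1.1031]
Step 6: x=[7.1903] v=[-1.2516]
Step 7: x=[6.9857] v=[-1.3643]
Step 8: x=[6.7700] v=[-1.4379]
Step 9: x=[6.5494] v=[-1.4704]
Step 10: x=[6.3303] v=[-1.4607]
Step 11: x=[6.1189] v=[-1.4092]
Step 12: x=[5.9213] v=[-1.3174]
Step 13: x=[5.7431] v=[-1.1878]
Step 14: x=[5.5895] v=[-1.0242]
Step 15: x=[5.4648] v=[-0.8313]
Step 16: x=[5.3726] v=[-0.6146]
Step 17: x=[5.3156] v=[-0.3803]
Step 18: x=[5.2953] v=[-0.1351]
Step 19: x=[5.3124] v=[0.1140]
First v>=0 after going negative at step 19, time=2.8500

Answer: 2.8500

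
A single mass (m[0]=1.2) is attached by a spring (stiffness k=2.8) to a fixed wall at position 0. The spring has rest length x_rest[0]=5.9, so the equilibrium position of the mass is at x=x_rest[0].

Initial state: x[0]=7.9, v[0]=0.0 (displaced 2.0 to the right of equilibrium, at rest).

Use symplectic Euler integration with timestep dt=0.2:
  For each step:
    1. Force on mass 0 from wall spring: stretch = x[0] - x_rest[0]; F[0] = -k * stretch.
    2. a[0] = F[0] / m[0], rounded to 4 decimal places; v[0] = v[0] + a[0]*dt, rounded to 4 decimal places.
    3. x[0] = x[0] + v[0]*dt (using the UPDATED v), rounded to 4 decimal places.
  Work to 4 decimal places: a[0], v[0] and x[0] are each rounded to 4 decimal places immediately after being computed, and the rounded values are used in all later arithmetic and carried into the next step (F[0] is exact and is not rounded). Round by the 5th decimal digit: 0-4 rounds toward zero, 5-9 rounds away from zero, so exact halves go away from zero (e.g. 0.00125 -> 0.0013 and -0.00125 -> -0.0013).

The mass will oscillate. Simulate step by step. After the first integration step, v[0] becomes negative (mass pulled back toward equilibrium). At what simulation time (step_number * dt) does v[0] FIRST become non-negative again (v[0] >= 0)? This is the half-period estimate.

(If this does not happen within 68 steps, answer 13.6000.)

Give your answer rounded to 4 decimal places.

Step 0: x=[7.9000] v=[0.0000]
Step 1: x=[7.7133] v=[-0.9333]
Step 2: x=[7.3574] v=[-1.7795]
Step 3: x=[6.8655] v=[-2.4596]
Step 4: x=[6.2835] v=[-2.9102]
Step 5: x=[5.6657] v=[-3.0892]
Step 6: x=[5.0697] v=[-2.9799]
Step 7: x=[4.5512] v=[-2.5924]
Step 8: x=[4.1586] v=[-1.9630]
Step 9: x=[3.9285] v=[-1.1503]
Step 10: x=[3.8824] v=[-0.2303]
Step 11: x=[4.0246] v=[0.7112]
First v>=0 after going negative at step 11, time=2.2000

Answer: 2.2000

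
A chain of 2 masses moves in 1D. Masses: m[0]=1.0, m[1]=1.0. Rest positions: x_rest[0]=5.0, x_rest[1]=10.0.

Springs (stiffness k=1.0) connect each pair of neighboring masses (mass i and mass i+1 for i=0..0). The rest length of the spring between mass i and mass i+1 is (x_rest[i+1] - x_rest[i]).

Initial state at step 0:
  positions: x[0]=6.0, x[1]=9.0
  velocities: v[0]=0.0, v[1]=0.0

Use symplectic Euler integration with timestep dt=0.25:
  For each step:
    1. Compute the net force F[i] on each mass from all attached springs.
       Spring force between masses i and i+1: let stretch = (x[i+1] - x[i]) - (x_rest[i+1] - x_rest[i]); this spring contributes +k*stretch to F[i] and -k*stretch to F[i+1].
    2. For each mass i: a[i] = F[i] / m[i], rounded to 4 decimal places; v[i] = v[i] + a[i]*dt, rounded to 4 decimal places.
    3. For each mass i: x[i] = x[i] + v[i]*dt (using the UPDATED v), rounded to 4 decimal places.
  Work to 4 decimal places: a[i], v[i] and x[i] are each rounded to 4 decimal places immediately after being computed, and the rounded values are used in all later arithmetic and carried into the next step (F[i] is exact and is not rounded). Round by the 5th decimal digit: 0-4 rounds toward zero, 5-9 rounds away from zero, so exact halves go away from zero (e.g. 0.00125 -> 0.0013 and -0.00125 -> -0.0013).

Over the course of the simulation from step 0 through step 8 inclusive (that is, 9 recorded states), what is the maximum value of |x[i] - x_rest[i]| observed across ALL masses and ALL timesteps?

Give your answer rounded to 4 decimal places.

Answer: 1.0088

Derivation:
Step 0: x=[6.0000 9.0000] v=[0.0000 0.0000]
Step 1: x=[5.8750 9.1250] v=[-0.5000 0.5000]
Step 2: x=[5.6406 9.3594] v=[-0.9375 0.9375]
Step 3: x=[5.3262 9.6739] v=[-1.2578 1.2578]
Step 4: x=[4.9710 10.0291] v=[-1.4209 1.4209]
Step 5: x=[4.6194 10.3807] v=[-1.4064 1.4064]
Step 6: x=[4.3154 10.6847] v=[-1.2161 1.2161]
Step 7: x=[4.0970 10.9032] v=[-0.8738 0.8738]
Step 8: x=[3.9914 11.0088] v=[-0.4223 0.4223]
Max displacement = 1.0088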